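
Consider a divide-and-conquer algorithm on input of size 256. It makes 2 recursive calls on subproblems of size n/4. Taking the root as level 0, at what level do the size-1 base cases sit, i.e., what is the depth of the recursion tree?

For divide and conquer with division factor 4:

Problem sizes at each level:
Level 0: 256
Level 1: 64
Level 2: 16
Level 3: 4
Level 4: 1

The root is level 0 and the size-1 base case is level 4 (the tree spans levels 0 through 4, i.e. 5 levels counting the root), so the depth is the number of divisions: log_4(256) = 4

The recursion tree depth is log_4(256) = 4. At each level, the problem size is divided by 4, so it takes 4 divisions to reduce to a base case of size 1. The algorithm makes 2 recursive calls at each level.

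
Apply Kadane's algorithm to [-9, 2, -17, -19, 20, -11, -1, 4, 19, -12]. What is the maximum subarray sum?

Using Kadane's algorithm on [-9, 2, -17, -19, 20, -11, -1, 4, 19, -12]:

Scanning through the array:
Position 1 (value 2): max_ending_here = 2, max_so_far = 2
Position 2 (value -17): max_ending_here = -15, max_so_far = 2
Position 3 (value -19): max_ending_here = -19, max_so_far = 2
Position 4 (value 20): max_ending_here = 20, max_so_far = 20
Position 5 (value -11): max_ending_here = 9, max_so_far = 20
Position 6 (value -1): max_ending_here = 8, max_so_far = 20
Position 7 (value 4): max_ending_here = 12, max_so_far = 20
Position 8 (value 19): max_ending_here = 31, max_so_far = 31
Position 9 (value -12): max_ending_here = 19, max_so_far = 31

Maximum subarray: [20, -11, -1, 4, 19]
Maximum sum: 31

The maximum subarray is [20, -11, -1, 4, 19] with sum 31. This subarray runs from index 4 to index 8.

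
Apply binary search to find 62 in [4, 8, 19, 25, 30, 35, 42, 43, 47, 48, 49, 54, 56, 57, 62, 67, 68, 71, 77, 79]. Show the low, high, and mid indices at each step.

Binary search for 62 in [4, 8, 19, 25, 30, 35, 42, 43, 47, 48, 49, 54, 56, 57, 62, 67, 68, 71, 77, 79]:

lo=0, hi=19, mid=9, arr[mid]=48 -> 48 < 62, search right half
lo=10, hi=19, mid=14, arr[mid]=62 -> Found target at index 14!

Binary search finds 62 at index 14 after 2 comparisons. The search repeatedly halves the search space by comparing with the middle element.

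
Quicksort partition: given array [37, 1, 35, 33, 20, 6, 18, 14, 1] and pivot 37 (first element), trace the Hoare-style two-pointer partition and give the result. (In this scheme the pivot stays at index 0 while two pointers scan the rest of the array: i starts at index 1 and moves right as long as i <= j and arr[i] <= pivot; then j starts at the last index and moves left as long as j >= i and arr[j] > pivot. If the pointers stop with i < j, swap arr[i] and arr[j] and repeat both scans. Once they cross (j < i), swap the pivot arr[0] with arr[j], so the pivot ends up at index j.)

Hoare-style two-pointer partition with pivot = 37:

Initial array: [37, 1, 35, 33, 20, 6, 18, 14, 1]

Pointers start at i = 1, j = 8.
i ends at 9, j ends at 8: the pointers have crossed (j < i), so scanning stops.

Swap pivot arr[0] with arr[8] to place pivot at position 8: [1, 1, 35, 33, 20, 6, 18, 14, 37]
Pivot position: 8

After partitioning with pivot 37, the array becomes [1, 1, 35, 33, 20, 6, 18, 14, 37]. The pivot is placed at index 8. All elements to the left of the pivot are <= 37, and all elements to the right are > 37.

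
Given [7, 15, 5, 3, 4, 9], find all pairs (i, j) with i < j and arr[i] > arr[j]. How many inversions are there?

Finding inversions in [7, 15, 5, 3, 4, 9]:

(0, 2): arr[0]=7 > arr[2]=5
(0, 3): arr[0]=7 > arr[3]=3
(0, 4): arr[0]=7 > arr[4]=4
(1, 2): arr[1]=15 > arr[2]=5
(1, 3): arr[1]=15 > arr[3]=3
(1, 4): arr[1]=15 > arr[4]=4
(1, 5): arr[1]=15 > arr[5]=9
(2, 3): arr[2]=5 > arr[3]=3
(2, 4): arr[2]=5 > arr[4]=4

Total inversions: 9

The array has 9 inversion(s): (0,2), (0,3), (0,4), (1,2), (1,3), (1,4), (1,5), (2,3), (2,4). Each pair (i,j) satisfies i < j and arr[i] > arr[j].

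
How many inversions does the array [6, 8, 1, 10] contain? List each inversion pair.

Finding inversions in [6, 8, 1, 10]:

(0, 2): arr[0]=6 > arr[2]=1
(1, 2): arr[1]=8 > arr[2]=1

Total inversions: 2

The array has 2 inversion(s): (0,2), (1,2). Each pair (i,j) satisfies i < j and arr[i] > arr[j].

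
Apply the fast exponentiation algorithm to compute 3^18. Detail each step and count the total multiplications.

Computing 3^18 by squaring (build up from 3^1; each line after the first costs one multiplication):

3^1 = 3
3^2 = (3^1)^2 = 3^2 = 9
3^4 = (3^2)^2 = 9^2 = 81
3^8 = (3^4)^2 = 81^2 = 6561
3^9 = 3 * 3^8 = 3 * 6561 = 19683
3^18 = (3^9)^2 = 19683^2 = 387420489

Result: 387420489
Multiplications needed: 5 (5 lines after 3^1)

3^18 = 387420489. Using exponentiation by squaring, this requires 5 multiplications. The key idea: if the exponent is even, square the half-power; if odd, multiply by the base once.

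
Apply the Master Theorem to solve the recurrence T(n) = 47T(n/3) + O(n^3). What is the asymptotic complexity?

Master Theorem for T(n) = 47T(n/3) + O(n^3):

a = 47, b = 3, c = 3
log_b(a) = log_3(47) = 3.5046

Case 1: c = 3 < log_3(47) = 3.5046
T(n) = O(n^(log_3 47))

For T(n) = 47T(n/3) + O(n^3): log_3(47) = 3.5046. This is Case 1 of the Master Theorem (c < log_b(a), work dominated by leaves), giving O(n^(log_3 47)).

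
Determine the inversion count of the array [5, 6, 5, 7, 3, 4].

Finding inversions in [5, 6, 5, 7, 3, 4]:

(0, 4): arr[0]=5 > arr[4]=3
(0, 5): arr[0]=5 > arr[5]=4
(1, 2): arr[1]=6 > arr[2]=5
(1, 4): arr[1]=6 > arr[4]=3
(1, 5): arr[1]=6 > arr[5]=4
(2, 4): arr[2]=5 > arr[4]=3
(2, 5): arr[2]=5 > arr[5]=4
(3, 4): arr[3]=7 > arr[4]=3
(3, 5): arr[3]=7 > arr[5]=4

Total inversions: 9

The array has 9 inversion(s): (0,4), (0,5), (1,2), (1,4), (1,5), (2,4), (2,5), (3,4), (3,5). Each pair (i,j) satisfies i < j and arr[i] > arr[j].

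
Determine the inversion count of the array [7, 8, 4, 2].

Finding inversions in [7, 8, 4, 2]:

(0, 2): arr[0]=7 > arr[2]=4
(0, 3): arr[0]=7 > arr[3]=2
(1, 2): arr[1]=8 > arr[2]=4
(1, 3): arr[1]=8 > arr[3]=2
(2, 3): arr[2]=4 > arr[3]=2

Total inversions: 5

The array has 5 inversion(s): (0,2), (0,3), (1,2), (1,3), (2,3). Each pair (i,j) satisfies i < j and arr[i] > arr[j].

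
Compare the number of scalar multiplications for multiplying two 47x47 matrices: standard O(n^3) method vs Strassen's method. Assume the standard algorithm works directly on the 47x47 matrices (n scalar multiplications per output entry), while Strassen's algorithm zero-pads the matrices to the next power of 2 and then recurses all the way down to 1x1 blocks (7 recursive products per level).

Matrix multiplication for 47x47 matrices:

Strassen's algorithm requires power-of-2 dimensions. Pad 47x47 to 64x64 (next power of 2).

Standard algorithm: 47^3 = 103823 multiplications
Strassen's algorithm: 7^(log2(64)) = 7^6 = 117649 multiplications
Difference: 103823 - 117649 = -13826 (Strassen uses MORE here due to padding overhead — for small or just-over-power-of-2 n, padding can outweigh the per-level savings)

Standard: 103823 multiplications (47^3). Strassen: 117649 multiplications (7^6, after padding to 64x64). Strassen reduces 8 recursive multiplications to 7 at each level.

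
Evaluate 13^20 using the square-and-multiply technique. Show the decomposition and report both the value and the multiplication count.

Computing 13^20 by squaring (build up from 13^1; each line after the first costs one multiplication):

13^1 = 13
13^2 = (13^1)^2 = 13^2 = 169
13^4 = (13^2)^2 = 169^2 = 28561
13^5 = 13 * 13^4 = 13 * 28561 = 371293
13^10 = (13^5)^2 = 371293^2 = 137858491849
13^20 = (13^10)^2 = 137858491849^2 = 19004963774880799438801

Result: 19004963774880799438801
Multiplications needed: 5 (5 lines after 13^1)

13^20 = 19004963774880799438801. Using exponentiation by squaring, this requires 5 multiplications. The key idea: if the exponent is even, square the half-power; if odd, multiply by the base once.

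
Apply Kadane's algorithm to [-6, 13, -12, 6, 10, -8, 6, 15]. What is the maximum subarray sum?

Using Kadane's algorithm on [-6, 13, -12, 6, 10, -8, 6, 15]:

Scanning through the array:
Position 1 (value 13): max_ending_here = 13, max_so_far = 13
Position 2 (value -12): max_ending_here = 1, max_so_far = 13
Position 3 (value 6): max_ending_here = 7, max_so_far = 13
Position 4 (value 10): max_ending_here = 17, max_so_far = 17
Position 5 (value -8): max_ending_here = 9, max_so_far = 17
Position 6 (value 6): max_ending_here = 15, max_so_far = 17
Position 7 (value 15): max_ending_here = 30, max_so_far = 30

Maximum subarray: [13, -12, 6, 10, -8, 6, 15]
Maximum sum: 30

The maximum subarray is [13, -12, 6, 10, -8, 6, 15] with sum 30. This subarray runs from index 1 to index 7.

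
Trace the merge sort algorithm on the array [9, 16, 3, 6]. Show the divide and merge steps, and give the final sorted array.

Merge sort trace:

Split: [9, 16, 3, 6] -> [9, 16] and [3, 6]
  Split: [9, 16] -> [9] and [16]
  Merge: [9] + [16] -> [9, 16]
  Split: [3, 6] -> [3] and [6]
  Merge: [3] + [6] -> [3, 6]
Merge: [9, 16] + [3, 6] -> [3, 6, 9, 16]

Final sorted array: [3, 6, 9, 16]

The merge sort proceeds by recursively splitting the array and merging sorted halves.
After all merges, the sorted array is [3, 6, 9, 16].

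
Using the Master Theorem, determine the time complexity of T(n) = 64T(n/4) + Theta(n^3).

Master Theorem for T(n) = 64T(n/4) + O(n^3):

a = 64, b = 4, c = 3
log_b(a) = log_4(64) = 3.0000

Case 2: c = 3 = log_4(64) = 3.0000
T(n) = O(n^3 log n) = O(n^3 log n)

For T(n) = 64T(n/4) + O(n^3): log_4(64) = 3.0000. This is Case 2 of the Master Theorem (c = log_b(a), equal work at all levels), giving O(n^3 log n).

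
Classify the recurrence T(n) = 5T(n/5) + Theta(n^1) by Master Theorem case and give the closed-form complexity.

Master Theorem for T(n) = 5T(n/5) + O(n^1):

a = 5, b = 5, c = 1
log_b(a) = log_5(5) = 1.0000

Case 2: c = 1 = log_5(5) = 1.0000
T(n) = O(n^1 log n) = O(n log n)

For T(n) = 5T(n/5) + O(n^1): log_5(5) = 1.0000. This is Case 2 of the Master Theorem (c = log_b(a), equal work at all levels), giving O(n log n).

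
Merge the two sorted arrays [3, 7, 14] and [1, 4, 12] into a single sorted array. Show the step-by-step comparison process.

Merging process:

Compare 3 vs 1: take 1 from right. Merged: [1]
Compare 3 vs 4: take 3 from left. Merged: [1, 3]
Compare 7 vs 4: take 4 from right. Merged: [1, 3, 4]
Compare 7 vs 12: take 7 from left. Merged: [1, 3, 4, 7]
Compare 14 vs 12: take 12 from right. Merged: [1, 3, 4, 7, 12]
Append remaining from left: [14]. Merged: [1, 3, 4, 7, 12, 14]

Final merged array: [1, 3, 4, 7, 12, 14]
Total comparisons: 5

The merged array is [1, 3, 4, 7, 12, 14], requiring 5 comparisons. The merge step runs in O(n) time where n is the total number of elements.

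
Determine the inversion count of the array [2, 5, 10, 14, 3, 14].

Finding inversions in [2, 5, 10, 14, 3, 14]:

(1, 4): arr[1]=5 > arr[4]=3
(2, 4): arr[2]=10 > arr[4]=3
(3, 4): arr[3]=14 > arr[4]=3

Total inversions: 3

The array has 3 inversion(s): (1,4), (2,4), (3,4). Each pair (i,j) satisfies i < j and arr[i] > arr[j].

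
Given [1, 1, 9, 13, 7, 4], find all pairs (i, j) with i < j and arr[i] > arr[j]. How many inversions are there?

Finding inversions in [1, 1, 9, 13, 7, 4]:

(2, 4): arr[2]=9 > arr[4]=7
(2, 5): arr[2]=9 > arr[5]=4
(3, 4): arr[3]=13 > arr[4]=7
(3, 5): arr[3]=13 > arr[5]=4
(4, 5): arr[4]=7 > arr[5]=4

Total inversions: 5

The array has 5 inversion(s): (2,4), (2,5), (3,4), (3,5), (4,5). Each pair (i,j) satisfies i < j and arr[i] > arr[j].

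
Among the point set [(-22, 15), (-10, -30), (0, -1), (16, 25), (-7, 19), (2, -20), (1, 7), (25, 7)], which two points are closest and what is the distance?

Computing all pairwise distances among 8 points:

d((-22, 15), (-10, -30)) = 46.5725
d((-22, 15), (0, -1)) = 27.2029
d((-22, 15), (16, 25)) = 39.2938
d((-22, 15), (-7, 19)) = 15.5242
d((-22, 15), (2, -20)) = 42.4382
d((-22, 15), (1, 7)) = 24.3516
d((-22, 15), (25, 7)) = 47.676
d((-10, -30), (0, -1)) = 30.6757
d((-10, -30), (16, 25)) = 60.8358
d((-10, -30), (-7, 19)) = 49.0918
d((-10, -30), (2, -20)) = 15.6205
d((-10, -30), (1, 7)) = 38.6005
d((-10, -30), (25, 7)) = 50.9313
d((0, -1), (16, 25)) = 30.5287
d((0, -1), (-7, 19)) = 21.1896
d((0, -1), (2, -20)) = 19.105
d((0, -1), (1, 7)) = 8.0623 <-- minimum
d((0, -1), (25, 7)) = 26.2488
d((16, 25), (-7, 19)) = 23.7697
d((16, 25), (2, -20)) = 47.1275
d((16, 25), (1, 7)) = 23.4307
d((16, 25), (25, 7)) = 20.1246
d((-7, 19), (2, -20)) = 40.025
d((-7, 19), (1, 7)) = 14.4222
d((-7, 19), (25, 7)) = 34.176
d((2, -20), (1, 7)) = 27.0185
d((2, -20), (25, 7)) = 35.4683
d((1, 7), (25, 7)) = 24.0

Closest pair: (0, -1) and (1, 7) with distance 8.0623

The closest pair is (0, -1) and (1, 7) with Euclidean distance 8.0623. For 8 points, brute-force pairwise comparison is shown above. For large n, the divide-and-conquer algorithm (sort by x, recurse on halves, check the dividing strip) achieves O(n log n).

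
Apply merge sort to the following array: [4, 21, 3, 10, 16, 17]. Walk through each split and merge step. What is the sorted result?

Merge sort trace:

Split: [4, 21, 3, 10, 16, 17] -> [4, 21, 3] and [10, 16, 17]
  Split: [4, 21, 3] -> [4] and [21, 3]
    Split: [21, 3] -> [21] and [3]
    Merge: [21] + [3] -> [3, 21]
  Merge: [4] + [3, 21] -> [3, 4, 21]
  Split: [10, 16, 17] -> [10] and [16, 17]
    Split: [16, 17] -> [16] and [17]
    Merge: [16] + [17] -> [16, 17]
  Merge: [10] + [16, 17] -> [10, 16, 17]
Merge: [3, 4, 21] + [10, 16, 17] -> [3, 4, 10, 16, 17, 21]

Final sorted array: [3, 4, 10, 16, 17, 21]

The merge sort proceeds by recursively splitting the array and merging sorted halves.
After all merges, the sorted array is [3, 4, 10, 16, 17, 21].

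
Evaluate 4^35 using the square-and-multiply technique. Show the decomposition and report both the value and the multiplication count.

Computing 4^35 by squaring (build up from 4^1; each line after the first costs one multiplication):

4^1 = 4
4^2 = (4^1)^2 = 4^2 = 16
4^4 = (4^2)^2 = 16^2 = 256
4^8 = (4^4)^2 = 256^2 = 65536
4^16 = (4^8)^2 = 65536^2 = 4294967296
4^17 = 4 * 4^16 = 4 * 4294967296 = 17179869184
4^34 = (4^17)^2 = 17179869184^2 = 295147905179352825856
4^35 = 4 * 4^34 = 4 * 295147905179352825856 = 1180591620717411303424

Result: 1180591620717411303424
Multiplications needed: 7 (7 lines after 4^1)

4^35 = 1180591620717411303424. Using exponentiation by squaring, this requires 7 multiplications. The key idea: if the exponent is even, square the half-power; if odd, multiply by the base once.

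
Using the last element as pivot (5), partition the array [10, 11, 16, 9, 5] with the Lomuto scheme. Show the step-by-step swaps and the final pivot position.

Lomuto partition with pivot = 5:

Initial array: [10, 11, 16, 9, 5]

arr[0]=10 > 5: no swap
arr[1]=11 > 5: no swap
arr[2]=16 > 5: no swap
arr[3]=9 > 5: no swap

Place pivot at position 0: [5, 11, 16, 9, 10]
Pivot position: 0

After partitioning with pivot 5, the array becomes [5, 11, 16, 9, 10]. The pivot is placed at index 0. All elements to the left of the pivot are <= 5, and all elements to the right are > 5.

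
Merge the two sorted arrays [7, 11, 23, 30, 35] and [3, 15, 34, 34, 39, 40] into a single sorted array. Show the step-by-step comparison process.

Merging process:

Compare 7 vs 3: take 3 from right. Merged: [3]
Compare 7 vs 15: take 7 from left. Merged: [3, 7]
Compare 11 vs 15: take 11 from left. Merged: [3, 7, 11]
Compare 23 vs 15: take 15 from right. Merged: [3, 7, 11, 15]
Compare 23 vs 34: take 23 from left. Merged: [3, 7, 11, 15, 23]
Compare 30 vs 34: take 30 from left. Merged: [3, 7, 11, 15, 23, 30]
Compare 35 vs 34: take 34 from right. Merged: [3, 7, 11, 15, 23, 30, 34]
Compare 35 vs 34: take 34 from right. Merged: [3, 7, 11, 15, 23, 30, 34, 34]
Compare 35 vs 39: take 35 from left. Merged: [3, 7, 11, 15, 23, 30, 34, 34, 35]
Append remaining from right: [39, 40]. Merged: [3, 7, 11, 15, 23, 30, 34, 34, 35, 39, 40]

Final merged array: [3, 7, 11, 15, 23, 30, 34, 34, 35, 39, 40]
Total comparisons: 9

The merged array is [3, 7, 11, 15, 23, 30, 34, 34, 35, 39, 40], requiring 9 comparisons. The merge step runs in O(n) time where n is the total number of elements.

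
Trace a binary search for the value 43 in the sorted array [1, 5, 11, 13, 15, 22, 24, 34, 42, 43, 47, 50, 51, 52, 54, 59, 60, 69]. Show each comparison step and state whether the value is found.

Binary search for 43 in [1, 5, 11, 13, 15, 22, 24, 34, 42, 43, 47, 50, 51, 52, 54, 59, 60, 69]:

lo=0, hi=17, mid=8, arr[mid]=42 -> 42 < 43, search right half
lo=9, hi=17, mid=13, arr[mid]=52 -> 52 > 43, search left half
lo=9, hi=12, mid=10, arr[mid]=47 -> 47 > 43, search left half
lo=9, hi=9, mid=9, arr[mid]=43 -> Found target at index 9!

Binary search finds 43 at index 9 after 4 comparisons. The search repeatedly halves the search space by comparing with the middle element.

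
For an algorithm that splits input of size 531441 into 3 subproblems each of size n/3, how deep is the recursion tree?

For divide and conquer with division factor 3:

Problem sizes at each level:
Level 0: 531441
Level 1: 177147
Level 2: 59049
Level 3: 19683
Level 4: 6561
Level 5: 2187
Level 6: 729
Level 7: 243
Level 8: 81
Level 9: 27
Level 10: 9
Level 11: 3
Level 12: 1

The root is level 0 and the size-1 base case is level 12 (the tree spans levels 0 through 12, i.e. 13 levels counting the root), so the depth is the number of divisions: log_3(531441) = 12

The recursion tree depth is log_3(531441) = 12. At each level, the problem size is divided by 3, so it takes 12 divisions to reduce to a base case of size 1. The algorithm makes 3 recursive calls at each level.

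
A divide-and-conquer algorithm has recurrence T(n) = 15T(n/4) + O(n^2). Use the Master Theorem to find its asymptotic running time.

Master Theorem for T(n) = 15T(n/4) + O(n^2):

a = 15, b = 4, c = 2
log_b(a) = log_4(15) = 1.9534

Case 3: c = 2 > log_4(15) = 1.9534
T(n) = O(n^2) = O(n^2)

For T(n) = 15T(n/4) + O(n^2): log_4(15) = 1.9534. This is Case 3 of the Master Theorem (c > log_b(a), work dominated by root), giving O(n^2).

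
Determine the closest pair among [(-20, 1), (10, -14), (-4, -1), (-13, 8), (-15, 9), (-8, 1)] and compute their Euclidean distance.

Computing all pairwise distances among 6 points:

d((-20, 1), (10, -14)) = 33.541
d((-20, 1), (-4, -1)) = 16.1245
d((-20, 1), (-13, 8)) = 9.8995
d((-20, 1), (-15, 9)) = 9.434
d((-20, 1), (-8, 1)) = 12.0
d((10, -14), (-4, -1)) = 19.105
d((10, -14), (-13, 8)) = 31.8277
d((10, -14), (-15, 9)) = 33.9706
d((10, -14), (-8, 1)) = 23.4307
d((-4, -1), (-13, 8)) = 12.7279
d((-4, -1), (-15, 9)) = 14.8661
d((-4, -1), (-8, 1)) = 4.4721
d((-13, 8), (-15, 9)) = 2.2361 <-- minimum
d((-13, 8), (-8, 1)) = 8.6023
d((-15, 9), (-8, 1)) = 10.6301

Closest pair: (-13, 8) and (-15, 9) with distance 2.2361

The closest pair is (-13, 8) and (-15, 9) with Euclidean distance 2.2361. For 6 points, brute-force pairwise comparison is shown above. For large n, the divide-and-conquer algorithm (sort by x, recurse on halves, check the dividing strip) achieves O(n log n).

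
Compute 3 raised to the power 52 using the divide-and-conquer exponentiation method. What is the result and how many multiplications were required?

Computing 3^52 by squaring (build up from 3^1; each line after the first costs one multiplication):

3^1 = 3
3^2 = (3^1)^2 = 3^2 = 9
3^3 = 3 * 3^2 = 3 * 9 = 27
3^6 = (3^3)^2 = 27^2 = 729
3^12 = (3^6)^2 = 729^2 = 531441
3^13 = 3 * 3^12 = 3 * 531441 = 1594323
3^26 = (3^13)^2 = 1594323^2 = 2541865828329
3^52 = (3^26)^2 = 2541865828329^2 = 6461081889226673298932241

Result: 6461081889226673298932241
Multiplications needed: 7 (7 lines after 3^1)

3^52 = 6461081889226673298932241. Using exponentiation by squaring, this requires 7 multiplications. The key idea: if the exponent is even, square the half-power; if odd, multiply by the base once.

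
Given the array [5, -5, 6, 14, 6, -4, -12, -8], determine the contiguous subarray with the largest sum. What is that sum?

Using Kadane's algorithm on [5, -5, 6, 14, 6, -4, -12, -8]:

Scanning through the array:
Position 1 (value -5): max_ending_here = 0, max_so_far = 5
Position 2 (value 6): max_ending_here = 6, max_so_far = 6
Position 3 (value 14): max_ending_here = 20, max_so_far = 20
Position 4 (value 6): max_ending_here = 26, max_so_far = 26
Position 5 (value -4): max_ending_here = 22, max_so_far = 26
Position 6 (value -12): max_ending_here = 10, max_so_far = 26
Position 7 (value -8): max_ending_here = 2, max_so_far = 26

Maximum subarray: [5, -5, 6, 14, 6]
Maximum sum: 26

The maximum subarray is [5, -5, 6, 14, 6] with sum 26. This subarray runs from index 0 to index 4.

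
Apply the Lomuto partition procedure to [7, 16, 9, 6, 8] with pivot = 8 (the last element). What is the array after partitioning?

Lomuto partition with pivot = 8:

Initial array: [7, 16, 9, 6, 8]

arr[0]=7 <= 8: swap with position 0, array becomes [7, 16, 9, 6, 8]
arr[1]=16 > 8: no swap
arr[2]=9 > 8: no swap
arr[3]=6 <= 8: swap with position 1, array becomes [7, 6, 9, 16, 8]

Place pivot at position 2: [7, 6, 8, 16, 9]
Pivot position: 2

After partitioning with pivot 8, the array becomes [7, 6, 8, 16, 9]. The pivot is placed at index 2. All elements to the left of the pivot are <= 8, and all elements to the right are > 8.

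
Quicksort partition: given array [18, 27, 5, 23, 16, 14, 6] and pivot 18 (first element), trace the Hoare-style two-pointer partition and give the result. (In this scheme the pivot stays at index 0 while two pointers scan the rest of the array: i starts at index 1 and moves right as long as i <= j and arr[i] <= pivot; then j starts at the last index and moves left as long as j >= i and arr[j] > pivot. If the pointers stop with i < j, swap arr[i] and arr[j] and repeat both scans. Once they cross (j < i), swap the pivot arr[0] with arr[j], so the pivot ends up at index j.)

Hoare-style two-pointer partition with pivot = 18:

Initial array: [18, 27, 5, 23, 16, 14, 6]

Pointers start at i = 1, j = 6.
i stops at index 1 (arr[1]=27 > 18), j stops at index 6 (arr[6]=6 <= 18): swap arr[1] and arr[6], array becomes [18, 6, 5, 23, 16, 14, 27]
i stops at index 3 (arr[3]=23 > 18), j stops at index 5 (arr[5]=14 <= 18): swap arr[3] and arr[5], array becomes [18, 6, 5, 14, 16, 23, 27]
i ends at 5, j ends at 4: the pointers have crossed (j < i), so scanning stops.

Swap pivot arr[0] with arr[4] to place pivot at position 4: [16, 6, 5, 14, 18, 23, 27]
Pivot position: 4

After partitioning with pivot 18, the array becomes [16, 6, 5, 14, 18, 23, 27]. The pivot is placed at index 4. All elements to the left of the pivot are <= 18, and all elements to the right are > 18.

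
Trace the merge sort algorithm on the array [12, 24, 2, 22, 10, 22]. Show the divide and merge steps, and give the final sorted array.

Merge sort trace:

Split: [12, 24, 2, 22, 10, 22] -> [12, 24, 2] and [22, 10, 22]
  Split: [12, 24, 2] -> [12] and [24, 2]
    Split: [24, 2] -> [24] and [2]
    Merge: [24] + [2] -> [2, 24]
  Merge: [12] + [2, 24] -> [2, 12, 24]
  Split: [22, 10, 22] -> [22] and [10, 22]
    Split: [10, 22] -> [10] and [22]
    Merge: [10] + [22] -> [10, 22]
  Merge: [22] + [10, 22] -> [10, 22, 22]
Merge: [2, 12, 24] + [10, 22, 22] -> [2, 10, 12, 22, 22, 24]

Final sorted array: [2, 10, 12, 22, 22, 24]

The merge sort proceeds by recursively splitting the array and merging sorted halves.
After all merges, the sorted array is [2, 10, 12, 22, 22, 24].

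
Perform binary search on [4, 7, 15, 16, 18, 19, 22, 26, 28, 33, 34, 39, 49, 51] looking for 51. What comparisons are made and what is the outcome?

Binary search for 51 in [4, 7, 15, 16, 18, 19, 22, 26, 28, 33, 34, 39, 49, 51]:

lo=0, hi=13, mid=6, arr[mid]=22 -> 22 < 51, search right half
lo=7, hi=13, mid=10, arr[mid]=34 -> 34 < 51, search right half
lo=11, hi=13, mid=12, arr[mid]=49 -> 49 < 51, search right half
lo=13, hi=13, mid=13, arr[mid]=51 -> Found target at index 13!

Binary search finds 51 at index 13 after 4 comparisons. The search repeatedly halves the search space by comparing with the middle element.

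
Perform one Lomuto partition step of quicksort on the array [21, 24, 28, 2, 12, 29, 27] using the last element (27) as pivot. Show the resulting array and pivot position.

Lomuto partition with pivot = 27:

Initial array: [21, 24, 28, 2, 12, 29, 27]

arr[0]=21 <= 27: swap with position 0, array becomes [21, 24, 28, 2, 12, 29, 27]
arr[1]=24 <= 27: swap with position 1, array becomes [21, 24, 28, 2, 12, 29, 27]
arr[2]=28 > 27: no swap
arr[3]=2 <= 27: swap with position 2, array becomes [21, 24, 2, 28, 12, 29, 27]
arr[4]=12 <= 27: swap with position 3, array becomes [21, 24, 2, 12, 28, 29, 27]
arr[5]=29 > 27: no swap

Place pivot at position 4: [21, 24, 2, 12, 27, 29, 28]
Pivot position: 4

After partitioning with pivot 27, the array becomes [21, 24, 2, 12, 27, 29, 28]. The pivot is placed at index 4. All elements to the left of the pivot are <= 27, and all elements to the right are > 27.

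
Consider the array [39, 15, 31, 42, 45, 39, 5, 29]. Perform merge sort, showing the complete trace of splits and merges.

Merge sort trace:

Split: [39, 15, 31, 42, 45, 39, 5, 29] -> [39, 15, 31, 42] and [45, 39, 5, 29]
  Split: [39, 15, 31, 42] -> [39, 15] and [31, 42]
    Split: [39, 15] -> [39] and [15]
    Merge: [39] + [15] -> [15, 39]
    Split: [31, 42] -> [31] and [42]
    Merge: [31] + [42] -> [31, 42]
  Merge: [15, 39] + [31, 42] -> [15, 31, 39, 42]
  Split: [45, 39, 5, 29] -> [45, 39] and [5, 29]
    Split: [45, 39] -> [45] and [39]
    Merge: [45] + [39] -> [39, 45]
    Split: [5, 29] -> [5] and [29]
    Merge: [5] + [29] -> [5, 29]
  Merge: [39, 45] + [5, 29] -> [5, 29, 39, 45]
Merge: [15, 31, 39, 42] + [5, 29, 39, 45] -> [5, 15, 29, 31, 39, 39, 42, 45]

Final sorted array: [5, 15, 29, 31, 39, 39, 42, 45]

The merge sort proceeds by recursively splitting the array and merging sorted halves.
After all merges, the sorted array is [5, 15, 29, 31, 39, 39, 42, 45].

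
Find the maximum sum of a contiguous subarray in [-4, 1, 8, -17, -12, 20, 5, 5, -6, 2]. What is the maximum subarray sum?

Using Kadane's algorithm on [-4, 1, 8, -17, -12, 20, 5, 5, -6, 2]:

Scanning through the array:
Position 1 (value 1): max_ending_here = 1, max_so_far = 1
Position 2 (value 8): max_ending_here = 9, max_so_far = 9
Position 3 (value -17): max_ending_here = -8, max_so_far = 9
Position 4 (value -12): max_ending_here = -12, max_so_far = 9
Position 5 (value 20): max_ending_here = 20, max_so_far = 20
Position 6 (value 5): max_ending_here = 25, max_so_far = 25
Position 7 (value 5): max_ending_here = 30, max_so_far = 30
Position 8 (value -6): max_ending_here = 24, max_so_far = 30
Position 9 (value 2): max_ending_here = 26, max_so_far = 30

Maximum subarray: [20, 5, 5]
Maximum sum: 30

The maximum subarray is [20, 5, 5] with sum 30. This subarray runs from index 5 to index 7.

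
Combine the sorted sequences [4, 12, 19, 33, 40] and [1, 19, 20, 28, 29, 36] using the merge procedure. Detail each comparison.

Merging process:

Compare 4 vs 1: take 1 from right. Merged: [1]
Compare 4 vs 19: take 4 from left. Merged: [1, 4]
Compare 12 vs 19: take 12 from left. Merged: [1, 4, 12]
Compare 19 vs 19: take 19 from left. Merged: [1, 4, 12, 19]
Compare 33 vs 19: take 19 from right. Merged: [1, 4, 12, 19, 19]
Compare 33 vs 20: take 20 from right. Merged: [1, 4, 12, 19, 19, 20]
Compare 33 vs 28: take 28 from right. Merged: [1, 4, 12, 19, 19, 20, 28]
Compare 33 vs 29: take 29 from right. Merged: [1, 4, 12, 19, 19, 20, 28, 29]
Compare 33 vs 36: take 33 from left. Merged: [1, 4, 12, 19, 19, 20, 28, 29, 33]
Compare 40 vs 36: take 36 from right. Merged: [1, 4, 12, 19, 19, 20, 28, 29, 33, 36]
Append remaining from left: [40]. Merged: [1, 4, 12, 19, 19, 20, 28, 29, 33, 36, 40]

Final merged array: [1, 4, 12, 19, 19, 20, 28, 29, 33, 36, 40]
Total comparisons: 10

The merged array is [1, 4, 12, 19, 19, 20, 28, 29, 33, 36, 40], requiring 10 comparisons. The merge step runs in O(n) time where n is the total number of elements.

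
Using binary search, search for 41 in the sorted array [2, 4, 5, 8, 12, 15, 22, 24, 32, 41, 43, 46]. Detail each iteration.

Binary search for 41 in [2, 4, 5, 8, 12, 15, 22, 24, 32, 41, 43, 46]:

lo=0, hi=11, mid=5, arr[mid]=15 -> 15 < 41, search right half
lo=6, hi=11, mid=8, arr[mid]=32 -> 32 < 41, search right half
lo=9, hi=11, mid=10, arr[mid]=43 -> 43 > 41, search left half
lo=9, hi=9, mid=9, arr[mid]=41 -> Found target at index 9!

Binary search finds 41 at index 9 after 4 comparisons. The search repeatedly halves the search space by comparing with the middle element.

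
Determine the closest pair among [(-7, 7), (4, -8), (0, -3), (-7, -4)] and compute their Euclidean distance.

Computing all pairwise distances among 4 points:

d((-7, 7), (4, -8)) = 18.6011
d((-7, 7), (0, -3)) = 12.2066
d((-7, 7), (-7, -4)) = 11.0
d((4, -8), (0, -3)) = 6.4031 <-- minimum
d((4, -8), (-7, -4)) = 11.7047
d((0, -3), (-7, -4)) = 7.0711

Closest pair: (4, -8) and (0, -3) with distance 6.4031

The closest pair is (4, -8) and (0, -3) with Euclidean distance 6.4031. For 4 points, brute-force pairwise comparison is shown above. For large n, the divide-and-conquer algorithm (sort by x, recurse on halves, check the dividing strip) achieves O(n log n).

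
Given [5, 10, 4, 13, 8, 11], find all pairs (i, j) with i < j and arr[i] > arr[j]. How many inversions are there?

Finding inversions in [5, 10, 4, 13, 8, 11]:

(0, 2): arr[0]=5 > arr[2]=4
(1, 2): arr[1]=10 > arr[2]=4
(1, 4): arr[1]=10 > arr[4]=8
(3, 4): arr[3]=13 > arr[4]=8
(3, 5): arr[3]=13 > arr[5]=11

Total inversions: 5

The array has 5 inversion(s): (0,2), (1,2), (1,4), (3,4), (3,5). Each pair (i,j) satisfies i < j and arr[i] > arr[j].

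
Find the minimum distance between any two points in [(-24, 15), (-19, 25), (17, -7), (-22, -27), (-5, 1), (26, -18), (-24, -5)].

Computing all pairwise distances among 7 points:

d((-24, 15), (-19, 25)) = 11.1803 <-- minimum
d((-24, 15), (17, -7)) = 46.5296
d((-24, 15), (-22, -27)) = 42.0476
d((-24, 15), (-5, 1)) = 23.6008
d((-24, 15), (26, -18)) = 59.9083
d((-24, 15), (-24, -5)) = 20.0
d((-19, 25), (17, -7)) = 48.1664
d((-19, 25), (-22, -27)) = 52.0865
d((-19, 25), (-5, 1)) = 27.7849
d((-19, 25), (26, -18)) = 62.2415
d((-19, 25), (-24, -5)) = 30.4138
d((17, -7), (-22, -27)) = 43.8292
d((17, -7), (-5, 1)) = 23.4094
d((17, -7), (26, -18)) = 14.2127
d((17, -7), (-24, -5)) = 41.0488
d((-22, -27), (-5, 1)) = 32.7567
d((-22, -27), (26, -18)) = 48.8365
d((-22, -27), (-24, -5)) = 22.0907
d((-5, 1), (26, -18)) = 36.3593
d((-5, 1), (-24, -5)) = 19.9249
d((26, -18), (-24, -5)) = 51.6624

Closest pair: (-24, 15) and (-19, 25) with distance 11.1803

The closest pair is (-24, 15) and (-19, 25) with Euclidean distance 11.1803. For 7 points, brute-force pairwise comparison is shown above. For large n, the divide-and-conquer algorithm (sort by x, recurse on halves, check the dividing strip) achieves O(n log n).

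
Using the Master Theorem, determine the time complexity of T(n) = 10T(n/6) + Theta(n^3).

Master Theorem for T(n) = 10T(n/6) + O(n^3):

a = 10, b = 6, c = 3
log_b(a) = log_6(10) = 1.2851

Case 3: c = 3 > log_6(10) = 1.2851
T(n) = O(n^3) = O(n^3)

For T(n) = 10T(n/6) + O(n^3): log_6(10) = 1.2851. This is Case 3 of the Master Theorem (c > log_b(a), work dominated by root), giving O(n^3).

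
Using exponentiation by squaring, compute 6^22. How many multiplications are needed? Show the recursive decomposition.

Computing 6^22 by squaring (build up from 6^1; each line after the first costs one multiplication):

6^1 = 6
6^2 = (6^1)^2 = 6^2 = 36
6^4 = (6^2)^2 = 36^2 = 1296
6^5 = 6 * 6^4 = 6 * 1296 = 7776
6^10 = (6^5)^2 = 7776^2 = 60466176
6^11 = 6 * 6^10 = 6 * 60466176 = 362797056
6^22 = (6^11)^2 = 362797056^2 = 131621703842267136

Result: 131621703842267136
Multiplications needed: 6 (6 lines after 6^1)

6^22 = 131621703842267136. Using exponentiation by squaring, this requires 6 multiplications. The key idea: if the exponent is even, square the half-power; if odd, multiply by the base once.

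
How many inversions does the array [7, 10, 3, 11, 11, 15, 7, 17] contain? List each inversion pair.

Finding inversions in [7, 10, 3, 11, 11, 15, 7, 17]:

(0, 2): arr[0]=7 > arr[2]=3
(1, 2): arr[1]=10 > arr[2]=3
(1, 6): arr[1]=10 > arr[6]=7
(3, 6): arr[3]=11 > arr[6]=7
(4, 6): arr[4]=11 > arr[6]=7
(5, 6): arr[5]=15 > arr[6]=7

Total inversions: 6

The array has 6 inversion(s): (0,2), (1,2), (1,6), (3,6), (4,6), (5,6). Each pair (i,j) satisfies i < j and arr[i] > arr[j].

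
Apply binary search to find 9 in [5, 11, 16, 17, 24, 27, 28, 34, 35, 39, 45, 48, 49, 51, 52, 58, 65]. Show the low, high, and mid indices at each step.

Binary search for 9 in [5, 11, 16, 17, 24, 27, 28, 34, 35, 39, 45, 48, 49, 51, 52, 58, 65]:

lo=0, hi=16, mid=8, arr[mid]=35 -> 35 > 9, search left half
lo=0, hi=7, mid=3, arr[mid]=17 -> 17 > 9, search left half
lo=0, hi=2, mid=1, arr[mid]=11 -> 11 > 9, search left half
lo=0, hi=0, mid=0, arr[mid]=5 -> 5 < 9, search right half
lo=1 > hi=0, target 9 not found

Binary search determines that 9 is not in the array after 4 comparisons. The search space was exhausted without finding the target.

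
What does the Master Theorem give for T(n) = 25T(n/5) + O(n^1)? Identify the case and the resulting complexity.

Master Theorem for T(n) = 25T(n/5) + O(n^1):

a = 25, b = 5, c = 1
log_b(a) = log_5(25) = 2.0000

Case 1: c = 1 < log_5(25) = 2.0000
T(n) = O(n^(log_5 25)) = O(n^2)

For T(n) = 25T(n/5) + O(n^1): log_5(25) = 2.0000. This is Case 1 of the Master Theorem (c < log_b(a), work dominated by leaves), giving O(n^2).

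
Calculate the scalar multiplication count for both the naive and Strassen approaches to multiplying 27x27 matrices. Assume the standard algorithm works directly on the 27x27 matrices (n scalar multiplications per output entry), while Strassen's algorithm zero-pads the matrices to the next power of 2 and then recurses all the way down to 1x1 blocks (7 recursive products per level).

Matrix multiplication for 27x27 matrices:

Strassen's algorithm requires power-of-2 dimensions. Pad 27x27 to 32x32 (next power of 2).

Standard algorithm: 27^3 = 19683 multiplications
Strassen's algorithm: 7^(log2(32)) = 7^5 = 16807 multiplications
Savings: 19683 - 16807 = 2876 multiplications

Standard: 19683 multiplications (27^3). Strassen: 16807 multiplications (7^5, after padding to 32x32). Strassen reduces 8 recursive multiplications to 7 at each level.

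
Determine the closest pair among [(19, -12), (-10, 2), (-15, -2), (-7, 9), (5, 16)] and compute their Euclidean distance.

Computing all pairwise distances among 5 points:

d((19, -12), (-10, 2)) = 32.2025
d((19, -12), (-15, -2)) = 35.4401
d((19, -12), (-7, 9)) = 33.4215
d((19, -12), (5, 16)) = 31.305
d((-10, 2), (-15, -2)) = 6.4031 <-- minimum
d((-10, 2), (-7, 9)) = 7.6158
d((-10, 2), (5, 16)) = 20.5183
d((-15, -2), (-7, 9)) = 13.6015
d((-15, -2), (5, 16)) = 26.9072
d((-7, 9), (5, 16)) = 13.8924

Closest pair: (-10, 2) and (-15, -2) with distance 6.4031

The closest pair is (-10, 2) and (-15, -2) with Euclidean distance 6.4031. For 5 points, brute-force pairwise comparison is shown above. For large n, the divide-and-conquer algorithm (sort by x, recurse on halves, check the dividing strip) achieves O(n log n).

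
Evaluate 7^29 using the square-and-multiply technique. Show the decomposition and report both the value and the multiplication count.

Computing 7^29 by squaring (build up from 7^1; each line after the first costs one multiplication):

7^1 = 7
7^2 = (7^1)^2 = 7^2 = 49
7^3 = 7 * 7^2 = 7 * 49 = 343
7^6 = (7^3)^2 = 343^2 = 117649
7^7 = 7 * 7^6 = 7 * 117649 = 823543
7^14 = (7^7)^2 = 823543^2 = 678223072849
7^28 = (7^14)^2 = 678223072849^2 = 459986536544739960976801
7^29 = 7 * 7^28 = 7 * 459986536544739960976801 = 3219905755813179726837607

Result: 3219905755813179726837607
Multiplications needed: 7 (7 lines after 7^1)

7^29 = 3219905755813179726837607. Using exponentiation by squaring, this requires 7 multiplications. The key idea: if the exponent is even, square the half-power; if odd, multiply by the base once.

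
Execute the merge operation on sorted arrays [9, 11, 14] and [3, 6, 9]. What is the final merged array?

Merging process:

Compare 9 vs 3: take 3 from right. Merged: [3]
Compare 9 vs 6: take 6 from right. Merged: [3, 6]
Compare 9 vs 9: take 9 from left. Merged: [3, 6, 9]
Compare 11 vs 9: take 9 from right. Merged: [3, 6, 9, 9]
Append remaining from left: [11, 14]. Merged: [3, 6, 9, 9, 11, 14]

Final merged array: [3, 6, 9, 9, 11, 14]
Total comparisons: 4

The merged array is [3, 6, 9, 9, 11, 14], requiring 4 comparisons. The merge step runs in O(n) time where n is the total number of elements.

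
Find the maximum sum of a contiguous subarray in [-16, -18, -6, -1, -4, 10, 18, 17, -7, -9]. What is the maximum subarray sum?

Using Kadane's algorithm on [-16, -18, -6, -1, -4, 10, 18, 17, -7, -9]:

Scanning through the array:
Position 1 (value -18): max_ending_here = -18, max_so_far = -16
Position 2 (value -6): max_ending_here = -6, max_so_far = -6
Position 3 (value -1): max_ending_here = -1, max_so_far = -1
Position 4 (value -4): max_ending_here = -4, max_so_far = -1
Position 5 (value 10): max_ending_here = 10, max_so_far = 10
Position 6 (value 18): max_ending_here = 28, max_so_far = 28
Position 7 (value 17): max_ending_here = 45, max_so_far = 45
Position 8 (value -7): max_ending_here = 38, max_so_far = 45
Position 9 (value -9): max_ending_here = 29, max_so_far = 45

Maximum subarray: [10, 18, 17]
Maximum sum: 45

The maximum subarray is [10, 18, 17] with sum 45. This subarray runs from index 5 to index 7.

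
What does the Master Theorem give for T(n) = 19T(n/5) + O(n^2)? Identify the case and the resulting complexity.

Master Theorem for T(n) = 19T(n/5) + O(n^2):

a = 19, b = 5, c = 2
log_b(a) = log_5(19) = 1.8295

Case 3: c = 2 > log_5(19) = 1.8295
T(n) = O(n^2) = O(n^2)

For T(n) = 19T(n/5) + O(n^2): log_5(19) = 1.8295. This is Case 3 of the Master Theorem (c > log_b(a), work dominated by root), giving O(n^2).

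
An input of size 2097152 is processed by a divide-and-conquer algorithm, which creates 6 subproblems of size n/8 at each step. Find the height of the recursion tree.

For divide and conquer with division factor 8:

Problem sizes at each level:
Level 0: 2097152
Level 1: 262144
Level 2: 32768
Level 3: 4096
Level 4: 512
Level 5: 64
Level 6: 8
Level 7: 1

The root is level 0 and the size-1 base case is level 7 (the tree spans levels 0 through 7, i.e. 8 levels counting the root), so the depth is the number of divisions: log_8(2097152) = 7

The recursion tree depth is log_8(2097152) = 7. At each level, the problem size is divided by 8, so it takes 7 divisions to reduce to a base case of size 1. The algorithm makes 6 recursive calls at each level.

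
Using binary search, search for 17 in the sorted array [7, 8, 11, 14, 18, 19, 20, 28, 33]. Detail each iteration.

Binary search for 17 in [7, 8, 11, 14, 18, 19, 20, 28, 33]:

lo=0, hi=8, mid=4, arr[mid]=18 -> 18 > 17, search left half
lo=0, hi=3, mid=1, arr[mid]=8 -> 8 < 17, search right half
lo=2, hi=3, mid=2, arr[mid]=11 -> 11 < 17, search right half
lo=3, hi=3, mid=3, arr[mid]=14 -> 14 < 17, search right half
lo=4 > hi=3, target 17 not found

Binary search determines that 17 is not in the array after 4 comparisons. The search space was exhausted without finding the target.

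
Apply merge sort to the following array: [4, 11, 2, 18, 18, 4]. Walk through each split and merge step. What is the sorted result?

Merge sort trace:

Split: [4, 11, 2, 18, 18, 4] -> [4, 11, 2] and [18, 18, 4]
  Split: [4, 11, 2] -> [4] and [11, 2]
    Split: [11, 2] -> [11] and [2]
    Merge: [11] + [2] -> [2, 11]
  Merge: [4] + [2, 11] -> [2, 4, 11]
  Split: [18, 18, 4] -> [18] and [18, 4]
    Split: [18, 4] -> [18] and [4]
    Merge: [18] + [4] -> [4, 18]
  Merge: [18] + [4, 18] -> [4, 18, 18]
Merge: [2, 4, 11] + [4, 18, 18] -> [2, 4, 4, 11, 18, 18]

Final sorted array: [2, 4, 4, 11, 18, 18]

The merge sort proceeds by recursively splitting the array and merging sorted halves.
After all merges, the sorted array is [2, 4, 4, 11, 18, 18].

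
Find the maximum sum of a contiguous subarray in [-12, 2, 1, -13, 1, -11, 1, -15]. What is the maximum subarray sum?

Using Kadane's algorithm on [-12, 2, 1, -13, 1, -11, 1, -15]:

Scanning through the array:
Position 1 (value 2): max_ending_here = 2, max_so_far = 2
Position 2 (value 1): max_ending_here = 3, max_so_far = 3
Position 3 (value -13): max_ending_here = -10, max_so_far = 3
Position 4 (value 1): max_ending_here = 1, max_so_far = 3
Position 5 (value -11): max_ending_here = -10, max_so_far = 3
Position 6 (value 1): max_ending_here = 1, max_so_far = 3
Position 7 (value -15): max_ending_here = -14, max_so_far = 3

Maximum subarray: [2, 1]
Maximum sum: 3

The maximum subarray is [2, 1] with sum 3. This subarray runs from index 1 to index 2.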